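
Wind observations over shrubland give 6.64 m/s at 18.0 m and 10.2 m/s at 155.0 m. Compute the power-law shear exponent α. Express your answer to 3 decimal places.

Power law: V₂/V₁ = (z₂/z₁)^α ⇒ α = ln(V₂/V₁) / ln(z₂/z₁)
α = ln(10.2/6.64) / ln(155.0/18.0) = ln(1.5361) / ln(8.6111)
  = 0.42928 / 2.15305 = 0.19938

α ≈ 0.199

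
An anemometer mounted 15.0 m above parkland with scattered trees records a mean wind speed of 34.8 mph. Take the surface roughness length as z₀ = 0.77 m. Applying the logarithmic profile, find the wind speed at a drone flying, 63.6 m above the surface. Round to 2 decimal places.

51.73 mph

Log law: V(z) ∝ ln(z/z₀), so V₂/V₁ = ln(z₂/z₀) / ln(z₁/z₀).
ln(63.6/0.77) = 4.4140, ln(15.0/0.77) = 2.9694
V₂ = 34.8 × 4.4140/2.9694 = 34.8 × 1.4865 = 51.7295 mph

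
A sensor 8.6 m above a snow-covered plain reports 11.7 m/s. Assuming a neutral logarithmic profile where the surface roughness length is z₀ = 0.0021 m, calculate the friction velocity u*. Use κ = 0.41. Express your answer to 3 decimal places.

u* ≈ 0.577 m/s

Log law: V(z) = (u*/κ) · ln(z/z₀) ⇒ u* = κ · V / ln(z/z₀)
u* = 0.41 × 11.7 / ln(8.6/0.0021) = 0.41 × 11.7 / 8.3176
   = 4.7970 / 8.3176 = 0.5767 m/s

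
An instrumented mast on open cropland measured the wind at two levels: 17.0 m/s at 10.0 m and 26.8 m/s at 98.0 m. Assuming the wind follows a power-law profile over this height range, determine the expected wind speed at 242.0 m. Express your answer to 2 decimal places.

32.09 m/s

First find α: α = ln(V₂/V₁)/ln(z₂/z₁) = ln(26.8/17.0)/ln(98.0/10.0) = 0.45519/2.28238 = 0.1994
Extrapolate from 98.0 m to 242.0 m: V₃ = 26.8 × (242.0/98.0)^0.1994 = 26.8 × 1.1976 = 32.0945 m/s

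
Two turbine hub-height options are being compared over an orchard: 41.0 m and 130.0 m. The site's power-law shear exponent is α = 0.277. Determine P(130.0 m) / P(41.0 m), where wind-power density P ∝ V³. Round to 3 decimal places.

2.609

Speed ratio: V_B/V_A = (z_B/z_A)^α = (130.0/41.0)^0.277 = (3.1707)^0.277 = 1.37664
Power-density ratio: P_B/P_A = (V_B/V_A)³ = (1.37664)³ = 2.60894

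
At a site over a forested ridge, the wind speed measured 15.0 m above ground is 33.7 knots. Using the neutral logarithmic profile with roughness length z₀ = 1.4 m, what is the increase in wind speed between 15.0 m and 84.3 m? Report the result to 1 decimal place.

24.5 knots

Log law: V₂ = V₁ · ln(z₂/z₀)/ln(z₁/z₀) = 33.7 × 4.0979/2.3716 = 58.2311 knots
ΔV = 58.2311 − 33.7 = 24.5311 knots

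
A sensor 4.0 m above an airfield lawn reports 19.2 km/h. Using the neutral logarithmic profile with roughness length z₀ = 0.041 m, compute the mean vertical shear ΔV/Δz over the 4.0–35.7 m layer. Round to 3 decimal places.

Log law: V₂ = V₁ · ln(z₂/z₀)/ln(z₁/z₀) = 19.2 × 6.7693/4.5805 = 28.3750 km/h
ΔV/Δz = (28.3750 − 19.2)/(35.7 − 4.0) = 9.1750/31.7000 = 0.28943 km/h/m

0.289 km/h/m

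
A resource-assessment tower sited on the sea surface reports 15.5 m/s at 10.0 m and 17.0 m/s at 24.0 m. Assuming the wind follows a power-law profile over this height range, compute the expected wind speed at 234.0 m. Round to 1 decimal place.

First find α: α = ln(V₂/V₁)/ln(z₂/z₁) = ln(17.0/15.5)/ln(24.0/10.0) = 0.09237/0.87547 = 0.1055
Extrapolate from 24.0 m to 234.0 m: V₃ = 17.0 × (234.0/24.0)^0.1055 = 17.0 × 1.2716 = 21.6173 m/s

21.6 m/s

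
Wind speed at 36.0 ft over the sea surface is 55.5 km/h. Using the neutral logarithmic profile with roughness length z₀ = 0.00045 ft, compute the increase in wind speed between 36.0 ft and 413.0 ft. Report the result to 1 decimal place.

12.0 km/h

Log law: V₂ = V₁ · ln(z₂/z₀)/ln(z₁/z₀) = 55.5 × 13.7297/11.2898 = 67.4946 km/h
ΔV = 67.4946 − 55.5 = 11.9946 km/h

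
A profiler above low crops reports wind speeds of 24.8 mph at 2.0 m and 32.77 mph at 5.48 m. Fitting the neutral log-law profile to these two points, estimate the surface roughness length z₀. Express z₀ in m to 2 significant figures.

z₀ ≈ 0.087 m

Log law: V(z) ∝ ln(z/z₀). With r = V₁/V₂ = 24.8/32.77 = 0.75679,
r · ln(z₂/z₀) = ln(z₁/z₀) ⇒ ln z₀ = (ln z₁ − r·ln z₂)/(1 − r)
ln z₀ = (0.69315 − 0.75679×1.70111) / 0.24321 = -2.4433
z₀ = exp(-2.4433) = 0.08688 m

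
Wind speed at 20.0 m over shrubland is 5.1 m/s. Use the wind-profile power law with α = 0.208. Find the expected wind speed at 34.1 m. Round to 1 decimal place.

5.7 m/s

Power-law profile: V₂ = V₁ · (z₂/z₁)^α
V₂ = 5.1 × (34.1/20.0)^0.208 = 5.1 × (1.7050)^0.208
    = 5.1 × 1.1174 = 5.6986 m/s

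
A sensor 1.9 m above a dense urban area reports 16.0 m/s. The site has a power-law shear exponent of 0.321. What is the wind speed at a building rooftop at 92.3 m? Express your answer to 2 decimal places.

55.65 m/s

Power-law profile: V₂ = V₁ · (z₂/z₁)^α
V₂ = 16.0 × (92.3/1.9)^0.321 = 16.0 × (48.5789)^0.321
    = 16.0 × 3.4782 = 55.6506 m/s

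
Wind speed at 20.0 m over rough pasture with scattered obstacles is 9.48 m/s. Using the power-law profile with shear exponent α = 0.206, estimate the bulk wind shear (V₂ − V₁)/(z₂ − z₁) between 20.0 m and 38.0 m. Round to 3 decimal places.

0.074 m/s/m

Power law: V₂ = V₁ · (z₂/z₁)^α = 9.48 × (1.9000)^0.206 = 10.8201 m/s
ΔV/Δz = (10.8201 − 9.48)/(38.0 − 20.0) = 1.3401/18.0000 = 0.07445 m/s/m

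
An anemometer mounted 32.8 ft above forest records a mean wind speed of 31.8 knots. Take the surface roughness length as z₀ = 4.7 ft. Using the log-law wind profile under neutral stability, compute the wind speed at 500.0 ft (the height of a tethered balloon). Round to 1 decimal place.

Log law: V(z) ∝ ln(z/z₀), so V₂/V₁ = ln(z₂/z₀) / ln(z₁/z₀).
ln(500.0/4.7) = 4.6670, ln(32.8/4.7) = 1.9429
V₂ = 31.8 × 4.6670/1.9429 = 31.8 × 2.4021 = 76.3882 knots

76.4 knots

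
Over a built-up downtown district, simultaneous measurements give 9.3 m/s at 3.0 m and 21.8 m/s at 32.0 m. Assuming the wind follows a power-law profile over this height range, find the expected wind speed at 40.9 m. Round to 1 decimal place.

First find α: α = ln(V₂/V₁)/ln(z₂/z₁) = ln(21.8/9.3)/ln(32.0/3.0) = 0.85190/2.36712 = 0.3599
Extrapolate from 32.0 m to 40.9 m: V₃ = 21.8 × (40.9/32.0)^0.3599 = 21.8 × 1.0923 = 23.8128 m/s

23.8 m/s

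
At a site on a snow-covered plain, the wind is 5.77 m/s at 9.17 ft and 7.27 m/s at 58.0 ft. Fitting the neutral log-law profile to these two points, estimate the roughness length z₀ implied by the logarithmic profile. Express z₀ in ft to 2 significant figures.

z₀ ≈ 0.0076 ft

Log law: V(z) ∝ ln(z/z₀). With r = V₁/V₂ = 5.77/7.27 = 0.79367,
r · ln(z₂/z₀) = ln(z₁/z₀) ⇒ ln z₀ = (ln z₁ − r·ln z₂)/(1 − r)
ln z₀ = (2.21594 − 0.79367×4.06044) / 0.20633 = -4.8793
z₀ = exp(-4.8793) = 0.007603 ft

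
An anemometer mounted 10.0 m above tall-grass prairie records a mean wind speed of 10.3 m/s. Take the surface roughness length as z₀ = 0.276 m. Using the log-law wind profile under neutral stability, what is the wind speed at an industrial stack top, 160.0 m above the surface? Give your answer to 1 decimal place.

Log law: V(z) ∝ ln(z/z₀), so V₂/V₁ = ln(z₂/z₀) / ln(z₁/z₀).
ln(160.0/0.276) = 6.3625, ln(10.0/0.276) = 3.5899
V₂ = 10.3 × 6.3625/3.5899 = 10.3 × 1.7723 = 18.2549 m/s

18.3 m/s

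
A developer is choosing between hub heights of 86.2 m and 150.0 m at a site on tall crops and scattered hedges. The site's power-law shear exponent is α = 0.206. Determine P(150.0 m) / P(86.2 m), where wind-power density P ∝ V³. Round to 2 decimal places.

Speed ratio: V_B/V_A = (z_B/z_A)^α = (150.0/86.2)^0.206 = (1.7401)^0.206 = 1.12088
Power-density ratio: P_B/P_A = (V_B/V_A)³ = (1.12088)³ = 1.40825

1.41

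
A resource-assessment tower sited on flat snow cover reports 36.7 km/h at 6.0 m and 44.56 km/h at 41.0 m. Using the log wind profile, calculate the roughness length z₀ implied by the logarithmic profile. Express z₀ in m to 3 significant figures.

Log law: V(z) ∝ ln(z/z₀). With r = V₁/V₂ = 36.7/44.56 = 0.82361,
r · ln(z₂/z₀) = ln(z₁/z₀) ⇒ ln z₀ = (ln z₁ − r·ln z₂)/(1 − r)
ln z₀ = (1.79176 − 0.82361×3.71357) / 0.17639 = -7.1816
z₀ = exp(-7.1816) = 0.0007605 m

z₀ ≈ 0.000760 m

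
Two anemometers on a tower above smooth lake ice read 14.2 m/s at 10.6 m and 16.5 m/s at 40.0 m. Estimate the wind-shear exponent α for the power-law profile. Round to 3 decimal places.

Power law: V₂/V₁ = (z₂/z₁)^α ⇒ α = ln(V₂/V₁) / ln(z₂/z₁)
α = ln(16.5/14.2) / ln(40.0/10.6) = ln(1.1620) / ln(3.7736)
  = 0.15012 / 1.32803 = 0.11304

α ≈ 0.113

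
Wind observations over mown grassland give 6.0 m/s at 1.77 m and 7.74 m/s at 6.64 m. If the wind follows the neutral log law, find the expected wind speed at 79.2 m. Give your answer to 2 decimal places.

11.00 m/s

Log law: V ∝ ln(z/z₀). From the pair, with r = V₁/V₂ = 0.77519,
ln z₀ = (ln z₁ − r·ln z₂)/(1 − r) = (0.5710 − 0.77519×1.8931)/0.22481 = -3.9881 → z₀ = 0.01853 m
V₃ = V₁ · ln(z₃/z₀)/ln(z₁/z₀) = 6.0 × 8.3601/4.5591 = 11.0023 m/s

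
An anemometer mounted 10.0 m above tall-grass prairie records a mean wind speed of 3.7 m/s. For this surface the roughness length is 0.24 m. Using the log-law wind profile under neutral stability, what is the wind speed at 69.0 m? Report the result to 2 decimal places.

5.62 m/s

Log law: V(z) ∝ ln(z/z₀), so V₂/V₁ = ln(z₂/z₀) / ln(z₁/z₀).
ln(69.0/0.24) = 5.6612, ln(10.0/0.24) = 3.7297
V₂ = 3.7 × 5.6612/3.7297 = 3.7 × 1.5179 = 5.6161 m/s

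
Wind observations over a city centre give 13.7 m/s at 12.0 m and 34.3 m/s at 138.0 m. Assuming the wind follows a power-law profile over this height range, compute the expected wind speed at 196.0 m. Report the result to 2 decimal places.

39.13 m/s

First find α: α = ln(V₂/V₁)/ln(z₂/z₁) = ln(34.3/13.7)/ln(138.0/12.0) = 0.91775/2.44235 = 0.3758
Extrapolate from 138.0 m to 196.0 m: V₃ = 34.3 × (196.0/138.0)^0.3758 = 34.3 × 1.1409 = 39.1338 m/s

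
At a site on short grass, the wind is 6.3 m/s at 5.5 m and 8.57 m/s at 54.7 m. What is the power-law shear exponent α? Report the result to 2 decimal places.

Power law: V₂/V₁ = (z₂/z₁)^α ⇒ α = ln(V₂/V₁) / ln(z₂/z₁)
α = ln(8.57/6.3) / ln(54.7/5.5) = ln(1.3603) / ln(9.9455)
  = 0.30772 / 2.29712 = 0.13396

α ≈ 0.13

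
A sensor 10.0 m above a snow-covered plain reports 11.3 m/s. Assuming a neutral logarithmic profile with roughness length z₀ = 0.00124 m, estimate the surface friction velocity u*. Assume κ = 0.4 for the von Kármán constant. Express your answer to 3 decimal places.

u* ≈ 0.502 m/s

Log law: V(z) = (u*/κ) · ln(z/z₀) ⇒ u* = κ · V / ln(z/z₀)
u* = 0.4 × 11.3 / ln(10.0/0.00124) = 0.4 × 11.3 / 8.9952
   = 4.5200 / 8.9952 = 0.5025 m/s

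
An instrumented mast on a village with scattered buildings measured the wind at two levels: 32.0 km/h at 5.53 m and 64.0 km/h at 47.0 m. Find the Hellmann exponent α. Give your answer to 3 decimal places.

Power law: V₂/V₁ = (z₂/z₁)^α ⇒ α = ln(V₂/V₁) / ln(z₂/z₁)
α = ln(64.0/32.0) / ln(47.0/5.53) = ln(2.0000) / ln(8.4991)
  = 0.69315 / 2.13996 = 0.32391

α ≈ 0.324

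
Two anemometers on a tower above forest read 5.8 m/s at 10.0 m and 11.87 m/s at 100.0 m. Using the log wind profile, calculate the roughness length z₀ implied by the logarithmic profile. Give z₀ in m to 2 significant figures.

z₀ ≈ 1.1 m

Log law: V(z) ∝ ln(z/z₀). With r = V₁/V₂ = 5.8/11.87 = 0.48863,
r · ln(z₂/z₀) = ln(z₁/z₀) ⇒ ln z₀ = (ln z₁ − r·ln z₂)/(1 − r)
ln z₀ = (2.30259 − 0.48863×4.60517) / 0.51137 = 0.1024
z₀ = exp(0.1024) = 1.108 m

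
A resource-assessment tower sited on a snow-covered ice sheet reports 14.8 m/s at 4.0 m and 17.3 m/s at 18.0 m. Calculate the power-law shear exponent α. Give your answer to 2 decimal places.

Power law: V₂/V₁ = (z₂/z₁)^α ⇒ α = ln(V₂/V₁) / ln(z₂/z₁)
α = ln(17.3/14.8) / ln(18.0/4.0) = ln(1.1689) / ln(4.5000)
  = 0.15608 / 1.50408 = 0.10377

α ≈ 0.10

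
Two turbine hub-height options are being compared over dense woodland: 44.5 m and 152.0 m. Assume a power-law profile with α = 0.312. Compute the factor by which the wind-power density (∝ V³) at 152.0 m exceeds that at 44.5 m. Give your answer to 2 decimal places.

Speed ratio: V_B/V_A = (z_B/z_A)^α = (152.0/44.5)^0.312 = (3.4157)^0.312 = 1.46706
Power-density ratio: P_B/P_A = (V_B/V_A)³ = (1.46706)³ = 3.15748

3.16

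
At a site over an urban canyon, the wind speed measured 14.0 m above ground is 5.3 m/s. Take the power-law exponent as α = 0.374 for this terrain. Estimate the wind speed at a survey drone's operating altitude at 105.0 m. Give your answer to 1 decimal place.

11.3 m/s

Power-law profile: V₂ = V₁ · (z₂/z₁)^α
V₂ = 5.3 × (105.0/14.0)^0.374 = 5.3 × (7.5000)^0.374
    = 5.3 × 2.1246 = 11.2603 m/s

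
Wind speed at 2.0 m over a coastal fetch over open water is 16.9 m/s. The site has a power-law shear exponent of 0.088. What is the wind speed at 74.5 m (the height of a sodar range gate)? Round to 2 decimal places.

23.24 m/s

Power-law profile: V₂ = V₁ · (z₂/z₁)^α
V₂ = 16.9 × (74.5/2.0)^0.088 = 16.9 × (37.2500)^0.088
    = 16.9 × 1.3749 = 23.2352 m/s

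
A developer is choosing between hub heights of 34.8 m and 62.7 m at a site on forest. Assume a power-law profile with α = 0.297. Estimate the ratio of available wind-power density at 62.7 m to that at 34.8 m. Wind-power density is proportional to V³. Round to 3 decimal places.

1.690

Speed ratio: V_B/V_A = (z_B/z_A)^α = (62.7/34.8)^0.297 = (1.8017)^0.297 = 1.19108
Power-density ratio: P_B/P_A = (V_B/V_A)³ = (1.19108)³ = 1.68973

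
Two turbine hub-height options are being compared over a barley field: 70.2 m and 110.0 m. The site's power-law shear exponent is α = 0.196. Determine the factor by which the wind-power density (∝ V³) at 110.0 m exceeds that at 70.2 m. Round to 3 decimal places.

Speed ratio: V_B/V_A = (z_B/z_A)^α = (110.0/70.2)^0.196 = (1.5670)^0.196 = 1.09202
Power-density ratio: P_B/P_A = (V_B/V_A)³ = (1.09202)³ = 1.30224

1.302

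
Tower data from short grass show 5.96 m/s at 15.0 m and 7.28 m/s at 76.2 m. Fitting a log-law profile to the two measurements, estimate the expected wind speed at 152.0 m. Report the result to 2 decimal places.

Log law: V ∝ ln(z/z₀). From the pair, with r = V₁/V₂ = 0.81868,
ln z₀ = (ln z₁ − r·ln z₂)/(1 − r) = (2.7081 − 0.81868×4.3334)/0.18132 = -4.6305 → z₀ = 0.009750 m
V₃ = V₁ · ln(z₃/z₀)/ln(z₁/z₀) = 5.96 × 9.6544/7.3385 = 7.8408 m/s

7.84 m/s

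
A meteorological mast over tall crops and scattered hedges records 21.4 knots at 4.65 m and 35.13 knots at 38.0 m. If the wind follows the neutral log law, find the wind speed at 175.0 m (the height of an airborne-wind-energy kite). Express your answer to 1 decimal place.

Log law: V ∝ ln(z/z₀). From the pair, with r = V₁/V₂ = 0.60917,
ln z₀ = (ln z₁ − r·ln z₂)/(1 − r) = (1.5369 − 0.60917×3.6376)/0.39083 = -1.7374 → z₀ = 0.1760 m
V₃ = V₁ · ln(z₃/z₀)/ln(z₁/z₀) = 21.4 × 6.9022/3.2742 = 45.1116 knots

45.1 knots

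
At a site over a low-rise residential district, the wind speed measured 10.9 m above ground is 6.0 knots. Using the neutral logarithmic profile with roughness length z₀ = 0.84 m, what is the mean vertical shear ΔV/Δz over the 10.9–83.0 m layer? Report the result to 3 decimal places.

0.066 knots/m

Log law: V₂ = V₁ · ln(z₂/z₀)/ln(z₁/z₀) = 6.0 × 4.5932/2.5631 = 10.7522 knots
ΔV/Δz = (10.7522 − 6.0)/(83.0 − 10.9) = 4.7522/72.1000 = 0.06591 knots/m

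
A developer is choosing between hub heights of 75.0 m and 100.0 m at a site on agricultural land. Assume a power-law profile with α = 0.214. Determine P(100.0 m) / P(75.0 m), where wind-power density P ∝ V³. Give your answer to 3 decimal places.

1.203

Speed ratio: V_B/V_A = (z_B/z_A)^α = (100.0/75.0)^0.214 = (1.3333)^0.214 = 1.06350
Power-density ratio: P_B/P_A = (V_B/V_A)³ = (1.06350)³ = 1.20285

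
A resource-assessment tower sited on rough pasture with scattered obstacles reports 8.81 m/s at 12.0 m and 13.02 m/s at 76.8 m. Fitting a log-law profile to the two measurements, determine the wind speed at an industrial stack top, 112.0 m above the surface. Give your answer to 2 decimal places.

13.88 m/s

Log law: V ∝ ln(z/z₀). From the pair, with r = V₁/V₂ = 0.67665,
ln z₀ = (ln z₁ − r·ln z₂)/(1 − r) = (2.4849 − 0.67665×4.3412)/0.32335 = -1.3997 → z₀ = 0.2467 m
V₃ = V₁ · ln(z₃/z₀)/ln(z₁/z₀) = 8.81 × 6.1181/3.8846 = 13.8757 m/s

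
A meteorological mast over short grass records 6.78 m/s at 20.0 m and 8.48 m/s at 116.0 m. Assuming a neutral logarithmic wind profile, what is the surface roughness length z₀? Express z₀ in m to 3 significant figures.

z₀ ≈ 0.0180 m

Log law: V(z) ∝ ln(z/z₀). With r = V₁/V₂ = 6.78/8.48 = 0.79953,
r · ln(z₂/z₀) = ln(z₁/z₀) ⇒ ln z₀ = (ln z₁ − r·ln z₂)/(1 − r)
ln z₀ = (2.99573 − 0.79953×4.75359) / 0.20047 = -4.0150
z₀ = exp(-4.0150) = 0.01804 m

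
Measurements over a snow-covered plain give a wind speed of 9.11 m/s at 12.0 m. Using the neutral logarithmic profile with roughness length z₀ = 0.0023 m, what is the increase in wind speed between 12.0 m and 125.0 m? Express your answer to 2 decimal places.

2.49 m/s

Log law: V₂ = V₁ · ln(z₂/z₀)/ln(z₁/z₀) = 9.11 × 10.9032/8.5598 = 11.6040 m/s
ΔV = 11.6040 − 9.11 = 2.4940 m/s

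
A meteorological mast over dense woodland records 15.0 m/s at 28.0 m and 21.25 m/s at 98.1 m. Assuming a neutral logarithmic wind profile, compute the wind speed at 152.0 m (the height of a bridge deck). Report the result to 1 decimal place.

23.4 m/s

Log law: V ∝ ln(z/z₀). From the pair, with r = V₁/V₂ = 0.70588,
ln z₀ = (ln z₁ − r·ln z₂)/(1 − r) = (3.3322 − 0.70588×4.5860)/0.29412 = 0.3231 → z₀ = 1.381 m
V₃ = V₁ · ln(z₃/z₀)/ln(z₁/z₀) = 15.0 × 4.7008/3.0091 = 23.4329 m/s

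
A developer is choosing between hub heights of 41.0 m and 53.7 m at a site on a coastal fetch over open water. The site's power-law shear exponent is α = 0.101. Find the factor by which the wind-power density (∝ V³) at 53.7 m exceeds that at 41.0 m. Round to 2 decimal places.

1.09

Speed ratio: V_B/V_A = (z_B/z_A)^α = (53.7/41.0)^0.101 = (1.3098)^0.101 = 1.02763
Power-density ratio: P_B/P_A = (V_B/V_A)³ = (1.02763)³ = 1.08520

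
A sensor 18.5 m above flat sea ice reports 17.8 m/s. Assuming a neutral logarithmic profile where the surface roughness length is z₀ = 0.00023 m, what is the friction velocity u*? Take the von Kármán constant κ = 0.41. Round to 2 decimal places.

u* ≈ 0.65 m/s

Log law: V(z) = (u*/κ) · ln(z/z₀) ⇒ u* = κ · V / ln(z/z₀)
u* = 0.41 × 17.8 / ln(18.5/0.00023) = 0.41 × 17.8 / 11.2952
   = 7.2980 / 11.2952 = 0.6461 m/s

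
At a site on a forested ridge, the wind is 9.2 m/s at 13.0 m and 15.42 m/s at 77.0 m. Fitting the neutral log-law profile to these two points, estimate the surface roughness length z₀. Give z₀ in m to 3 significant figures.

z₀ ≈ 0.936 m

Log law: V(z) ∝ ln(z/z₀). With r = V₁/V₂ = 9.2/15.42 = 0.59663,
r · ln(z₂/z₀) = ln(z₁/z₀) ⇒ ln z₀ = (ln z₁ − r·ln z₂)/(1 − r)
ln z₀ = (2.56495 − 0.59663×4.34381) / 0.40337 = -0.0662
z₀ = exp(-0.0662) = 0.9360 m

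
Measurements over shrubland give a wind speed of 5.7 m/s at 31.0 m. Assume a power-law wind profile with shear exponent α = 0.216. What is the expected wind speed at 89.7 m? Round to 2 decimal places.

Power-law profile: V₂ = V₁ · (z₂/z₁)^α
V₂ = 5.7 × (89.7/31.0)^0.216 = 5.7 × (2.8935)^0.216
    = 5.7 × 1.2580 = 7.1704 m/s

7.17 m/s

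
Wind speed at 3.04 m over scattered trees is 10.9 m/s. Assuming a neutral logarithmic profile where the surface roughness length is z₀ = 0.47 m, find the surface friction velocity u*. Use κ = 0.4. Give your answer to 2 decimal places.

u* ≈ 2.34 m/s

Log law: V(z) = (u*/κ) · ln(z/z₀) ⇒ u* = κ · V / ln(z/z₀)
u* = 0.4 × 10.9 / ln(3.04/0.47) = 0.4 × 10.9 / 1.8669
   = 4.3600 / 1.8669 = 2.3354 m/s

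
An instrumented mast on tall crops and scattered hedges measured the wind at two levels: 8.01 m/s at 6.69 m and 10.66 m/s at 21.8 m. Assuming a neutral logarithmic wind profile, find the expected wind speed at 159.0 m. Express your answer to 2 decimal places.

Log law: V ∝ ln(z/z₀). From the pair, with r = V₁/V₂ = 0.75141,
ln z₀ = (ln z₁ − r·ln z₂)/(1 − r) = (1.9006 − 0.75141×3.0819)/0.24859 = -1.6700 → z₀ = 0.1882 m
V₃ = V₁ · ln(z₃/z₀)/ln(z₁/z₀) = 8.01 × 6.7389/3.5706 = 15.1174 m/s

15.12 m/s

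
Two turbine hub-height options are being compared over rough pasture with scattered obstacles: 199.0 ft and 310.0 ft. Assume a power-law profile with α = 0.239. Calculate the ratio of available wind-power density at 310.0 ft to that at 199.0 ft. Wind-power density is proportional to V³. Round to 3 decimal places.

Speed ratio: V_B/V_A = (z_B/z_A)^α = (310.0/199.0)^0.239 = (1.5578)^0.239 = 1.11176
Power-density ratio: P_B/P_A = (V_B/V_A)³ = (1.11176)³ = 1.37413

1.374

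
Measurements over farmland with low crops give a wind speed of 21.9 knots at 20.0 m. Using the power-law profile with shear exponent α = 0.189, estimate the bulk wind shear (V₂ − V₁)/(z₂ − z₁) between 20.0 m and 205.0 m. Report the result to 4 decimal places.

Power law: V₂ = V₁ · (z₂/z₁)^α = 21.9 × (10.2500)^0.189 = 33.9994 knots
ΔV/Δz = (33.9994 − 21.9)/(205.0 − 20.0) = 12.0994/185.0000 = 0.06540 knots/m

0.0654 knots/m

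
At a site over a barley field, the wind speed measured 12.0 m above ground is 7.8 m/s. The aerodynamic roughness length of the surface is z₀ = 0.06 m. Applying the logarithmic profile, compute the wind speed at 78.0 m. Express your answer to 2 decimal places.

Log law: V(z) ∝ ln(z/z₀), so V₂/V₁ = ln(z₂/z₀) / ln(z₁/z₀).
ln(78.0/0.06) = 7.1701, ln(12.0/0.06) = 5.2983
V₂ = 7.8 × 7.1701/5.2983 = 7.8 × 1.3533 = 10.5556 m/s

10.56 m/s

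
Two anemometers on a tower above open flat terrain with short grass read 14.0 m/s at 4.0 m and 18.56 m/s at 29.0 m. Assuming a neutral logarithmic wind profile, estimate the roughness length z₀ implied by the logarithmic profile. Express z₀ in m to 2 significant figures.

Log law: V(z) ∝ ln(z/z₀). With r = V₁/V₂ = 14.0/18.56 = 0.75431,
r · ln(z₂/z₀) = ln(z₁/z₀) ⇒ ln z₀ = (ln z₁ − r·ln z₂)/(1 − r)
ln z₀ = (1.38629 − 0.75431×3.36730) / 0.24569 = -4.6957
z₀ = exp(-4.6957) = 0.009134 m

z₀ ≈ 0.0091 m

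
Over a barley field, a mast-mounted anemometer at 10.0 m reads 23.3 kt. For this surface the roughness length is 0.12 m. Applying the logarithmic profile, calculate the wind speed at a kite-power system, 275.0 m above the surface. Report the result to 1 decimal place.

40.8 kt

Log law: V(z) ∝ ln(z/z₀), so V₂/V₁ = ln(z₂/z₀) / ln(z₁/z₀).
ln(275.0/0.12) = 7.7370, ln(10.0/0.12) = 4.4228
V₂ = 23.3 × 7.7370/4.4228 = 23.3 × 1.7493 = 40.7595 kt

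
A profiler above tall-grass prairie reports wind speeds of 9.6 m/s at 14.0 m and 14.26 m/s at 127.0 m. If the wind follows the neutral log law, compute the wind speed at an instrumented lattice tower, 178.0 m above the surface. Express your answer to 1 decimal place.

Log law: V ∝ ln(z/z₀). From the pair, with r = V₁/V₂ = 0.67321,
ln z₀ = (ln z₁ − r·ln z₂)/(1 − r) = (2.6391 − 0.67321×4.8442)/0.32679 = -1.9037 → z₀ = 0.1490 m
V₃ = V₁ · ln(z₃/z₀)/ln(z₁/z₀) = 9.6 × 7.0855/4.5428 = 14.9734 m/s

15.0 m/s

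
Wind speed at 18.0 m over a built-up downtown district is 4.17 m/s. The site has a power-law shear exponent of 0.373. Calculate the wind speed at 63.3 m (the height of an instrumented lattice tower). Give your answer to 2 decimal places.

6.67 m/s

Power-law profile: V₂ = V₁ · (z₂/z₁)^α
V₂ = 4.17 × (63.3/18.0)^0.373 = 4.17 × (3.5167)^0.373
    = 4.17 × 1.5985 = 6.6657 m/s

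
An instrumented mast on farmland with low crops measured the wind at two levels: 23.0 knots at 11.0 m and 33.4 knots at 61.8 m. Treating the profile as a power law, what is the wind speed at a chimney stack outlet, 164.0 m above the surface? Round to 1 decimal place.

First find α: α = ln(V₂/V₁)/ln(z₂/z₁) = ln(33.4/23.0)/ln(61.8/11.0) = 0.37306/1.72601 = 0.2161
Extrapolate from 61.8 m to 164.0 m: V₃ = 33.4 × (164.0/61.8)^0.2161 = 33.4 × 1.2348 = 41.2438 knots

41.2 knots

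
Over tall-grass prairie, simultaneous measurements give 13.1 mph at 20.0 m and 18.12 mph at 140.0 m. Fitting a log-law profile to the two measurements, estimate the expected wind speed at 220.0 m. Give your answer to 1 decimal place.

19.3 mph

Log law: V ∝ ln(z/z₀). From the pair, with r = V₁/V₂ = 0.72296,
ln z₀ = (ln z₁ − r·ln z₂)/(1 − r) = (2.9957 − 0.72296×4.9416)/0.27704 = -2.0822 → z₀ = 0.1247 m
V₃ = V₁ · ln(z₃/z₀)/ln(z₁/z₀) = 13.1 × 7.4759/5.0780 = 19.2860 mph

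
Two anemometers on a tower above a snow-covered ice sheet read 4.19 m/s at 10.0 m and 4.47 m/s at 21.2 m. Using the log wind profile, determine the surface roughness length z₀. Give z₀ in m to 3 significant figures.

z₀ ≈ 0.000131 m

Log law: V(z) ∝ ln(z/z₀). With r = V₁/V₂ = 4.19/4.47 = 0.93736,
r · ln(z₂/z₀) = ln(z₁/z₀) ⇒ ln z₀ = (ln z₁ − r·ln z₂)/(1 − r)
ln z₀ = (2.30259 − 0.93736×3.05400) / 0.06264 = -8.9418
z₀ = exp(-8.9418) = 0.0001308 m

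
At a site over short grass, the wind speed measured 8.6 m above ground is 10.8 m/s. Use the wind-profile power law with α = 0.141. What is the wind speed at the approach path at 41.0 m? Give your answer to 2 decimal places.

Power-law profile: V₂ = V₁ · (z₂/z₁)^α
V₂ = 10.8 × (41.0/8.6)^0.141 = 10.8 × (4.7674)^0.141
    = 10.8 × 1.2463 = 13.4605 m/s

13.46 m/s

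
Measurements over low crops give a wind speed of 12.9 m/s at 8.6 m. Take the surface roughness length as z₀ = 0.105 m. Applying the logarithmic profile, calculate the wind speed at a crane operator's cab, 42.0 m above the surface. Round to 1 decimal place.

Log law: V(z) ∝ ln(z/z₀), so V₂/V₁ = ln(z₂/z₀) / ln(z₁/z₀).
ln(42.0/0.105) = 5.9915, ln(8.6/0.105) = 4.4056
V₂ = 12.9 × 5.9915/4.4056 = 12.9 × 1.3600 = 17.5437 m/s

17.5 m/s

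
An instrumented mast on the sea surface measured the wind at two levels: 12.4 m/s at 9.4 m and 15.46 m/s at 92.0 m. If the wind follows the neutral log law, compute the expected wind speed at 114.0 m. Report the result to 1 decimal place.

15.7 m/s

Log law: V ∝ ln(z/z₀). From the pair, with r = V₁/V₂ = 0.80207,
ln z₀ = (ln z₁ − r·ln z₂)/(1 − r) = (2.2407 − 0.80207×4.5218)/0.19793 = -7.0029 → z₀ = 0.0009093 m
V₃ = V₁ · ln(z₃/z₀)/ln(z₁/z₀) = 12.4 × 11.7391/9.2436 = 15.7476 m/s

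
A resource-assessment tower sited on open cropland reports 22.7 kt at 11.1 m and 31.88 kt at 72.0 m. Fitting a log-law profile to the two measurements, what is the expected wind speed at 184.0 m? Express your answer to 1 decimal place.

Log law: V ∝ ln(z/z₀). From the pair, with r = V₁/V₂ = 0.71205,
ln z₀ = (ln z₁ − r·ln z₂)/(1 − r) = (2.4069 − 0.71205×4.2767)/0.28795 = -2.2164 → z₀ = 0.1090 m
V₃ = V₁ · ln(z₃/z₀)/ln(z₁/z₀) = 22.7 × 7.4314/4.6234 = 36.4867 kt

36.5 kt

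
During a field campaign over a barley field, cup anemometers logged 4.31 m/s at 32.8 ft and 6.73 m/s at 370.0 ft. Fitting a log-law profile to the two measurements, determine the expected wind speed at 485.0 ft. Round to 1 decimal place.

7.0 m/s

Log law: V ∝ ln(z/z₀). From the pair, with r = V₁/V₂ = 0.64042,
ln z₀ = (ln z₁ − r·ln z₂)/(1 − r) = (3.4904 − 0.64042×5.9135)/0.35958 = -0.8250 → z₀ = 0.4382 ft
V₃ = V₁ · ln(z₃/z₀)/ln(z₁/z₀) = 4.31 × 7.0092/4.3155 = 7.0003 m/s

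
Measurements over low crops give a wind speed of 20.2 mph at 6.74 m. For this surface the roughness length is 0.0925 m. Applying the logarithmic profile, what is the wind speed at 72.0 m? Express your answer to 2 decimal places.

Log law: V(z) ∝ ln(z/z₀), so V₂/V₁ = ln(z₂/z₀) / ln(z₁/z₀).
ln(72.0/0.0925) = 6.6572, ln(6.74/0.0925) = 4.2886
V₂ = 20.2 × 6.6572/4.2886 = 20.2 × 1.5523 = 31.3565 mph

31.36 mph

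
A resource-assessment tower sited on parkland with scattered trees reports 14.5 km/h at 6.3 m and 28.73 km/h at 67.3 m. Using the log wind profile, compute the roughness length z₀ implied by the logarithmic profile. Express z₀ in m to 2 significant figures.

Log law: V(z) ∝ ln(z/z₀). With r = V₁/V₂ = 14.5/28.73 = 0.50470,
r · ln(z₂/z₀) = ln(z₁/z₀) ⇒ ln z₀ = (ln z₁ − r·ln z₂)/(1 − r)
ln z₀ = (1.84055 − 0.50470×4.20916) / 0.49530 = -0.5730
z₀ = exp(-0.5730) = 0.5638 m

z₀ ≈ 0.56 m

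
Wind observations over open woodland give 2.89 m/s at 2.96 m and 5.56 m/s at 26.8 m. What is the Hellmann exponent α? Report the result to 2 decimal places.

α ≈ 0.30

Power law: V₂/V₁ = (z₂/z₁)^α ⇒ α = ln(V₂/V₁) / ln(z₂/z₁)
α = ln(5.56/2.89) / ln(26.8/2.96) = ln(1.9239) / ln(9.0541)
  = 0.65434 / 2.20321 = 0.29699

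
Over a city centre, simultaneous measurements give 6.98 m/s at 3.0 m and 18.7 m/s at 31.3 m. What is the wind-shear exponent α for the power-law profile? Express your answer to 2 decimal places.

α ≈ 0.42

Power law: V₂/V₁ = (z₂/z₁)^α ⇒ α = ln(V₂/V₁) / ln(z₂/z₁)
α = ln(18.7/6.98) / ln(31.3/3.0) = ln(2.6791) / ln(10.4333)
  = 0.98547 / 2.34501 = 0.42024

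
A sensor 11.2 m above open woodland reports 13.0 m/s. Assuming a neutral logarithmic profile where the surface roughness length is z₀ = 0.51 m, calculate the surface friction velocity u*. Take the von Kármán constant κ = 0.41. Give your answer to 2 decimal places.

u* ≈ 1.73 m/s

Log law: V(z) = (u*/κ) · ln(z/z₀) ⇒ u* = κ · V / ln(z/z₀)
u* = 0.41 × 13.0 / ln(11.2/0.51) = 0.41 × 13.0 / 3.0893
   = 5.3300 / 3.0893 = 1.7253 m/s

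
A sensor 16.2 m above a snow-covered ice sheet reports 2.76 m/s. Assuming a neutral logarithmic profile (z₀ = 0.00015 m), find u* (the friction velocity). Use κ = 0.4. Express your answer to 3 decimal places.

Log law: V(z) = (u*/κ) · ln(z/z₀) ⇒ u* = κ · V / ln(z/z₀)
u* = 0.4 × 2.76 / ln(16.2/0.00015) = 0.4 × 2.76 / 11.5899
   = 1.1040 / 11.5899 = 0.0953 m/s

u* ≈ 0.095 m/s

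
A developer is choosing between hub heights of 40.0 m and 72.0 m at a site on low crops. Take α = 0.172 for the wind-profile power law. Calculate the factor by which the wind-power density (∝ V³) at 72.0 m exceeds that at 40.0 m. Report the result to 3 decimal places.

1.354

Speed ratio: V_B/V_A = (z_B/z_A)^α = (72.0/40.0)^0.172 = (1.8000)^0.172 = 1.10639
Power-density ratio: P_B/P_A = (V_B/V_A)³ = (1.10639)³ = 1.35432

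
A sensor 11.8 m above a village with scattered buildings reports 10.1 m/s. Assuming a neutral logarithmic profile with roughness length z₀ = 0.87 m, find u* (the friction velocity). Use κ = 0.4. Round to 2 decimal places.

Log law: V(z) = (u*/κ) · ln(z/z₀) ⇒ u* = κ · V / ln(z/z₀)
u* = 0.4 × 10.1 / ln(11.8/0.87) = 0.4 × 10.1 / 2.6074
   = 4.0400 / 2.6074 = 1.5495 m/s

u* ≈ 1.55 m/s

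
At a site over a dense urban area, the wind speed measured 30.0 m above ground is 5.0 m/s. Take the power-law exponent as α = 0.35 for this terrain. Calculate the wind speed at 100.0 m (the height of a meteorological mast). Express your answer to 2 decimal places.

Power-law profile: V₂ = V₁ · (z₂/z₁)^α
V₂ = 5.0 × (100.0/30.0)^0.35 = 5.0 × (3.3333)^0.35
    = 5.0 × 1.5241 = 7.6204 m/s

7.62 m/s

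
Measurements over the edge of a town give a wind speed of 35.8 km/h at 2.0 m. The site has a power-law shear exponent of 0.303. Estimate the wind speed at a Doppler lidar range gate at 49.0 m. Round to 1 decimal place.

94.4 km/h

Power-law profile: V₂ = V₁ · (z₂/z₁)^α
V₂ = 35.8 × (49.0/2.0)^0.303 = 35.8 × (24.5000)^0.303
    = 35.8 × 2.6358 = 94.3627 km/h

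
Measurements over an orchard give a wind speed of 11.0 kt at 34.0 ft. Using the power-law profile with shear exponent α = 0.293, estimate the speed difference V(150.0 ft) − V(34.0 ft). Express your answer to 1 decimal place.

Power law: V₂ = V₁ · (z₂/z₁)^α = 11.0 × (4.4118)^0.293 = 16.9928 kt
ΔV = 16.9928 − 11.0 = 5.9928 kt

6.0 kt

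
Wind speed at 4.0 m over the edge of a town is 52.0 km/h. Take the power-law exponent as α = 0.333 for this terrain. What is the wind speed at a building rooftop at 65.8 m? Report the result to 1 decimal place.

Power-law profile: V₂ = V₁ · (z₂/z₁)^α
V₂ = 52.0 × (65.8/4.0)^0.333 = 52.0 × (16.4500)^0.333
    = 52.0 × 2.5409 = 132.1255 km/h

132.1 km/h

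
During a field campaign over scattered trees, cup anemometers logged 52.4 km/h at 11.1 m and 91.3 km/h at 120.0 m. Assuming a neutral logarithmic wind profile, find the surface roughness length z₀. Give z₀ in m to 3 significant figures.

Log law: V(z) ∝ ln(z/z₀). With r = V₁/V₂ = 52.4/91.3 = 0.57393,
r · ln(z₂/z₀) = ln(z₁/z₀) ⇒ ln z₀ = (ln z₁ − r·ln z₂)/(1 − r)
ln z₀ = (2.40695 − 0.57393×4.78749) / 0.42607 = -0.7998
z₀ = exp(-0.7998) = 0.4494 m

z₀ ≈ 0.449 m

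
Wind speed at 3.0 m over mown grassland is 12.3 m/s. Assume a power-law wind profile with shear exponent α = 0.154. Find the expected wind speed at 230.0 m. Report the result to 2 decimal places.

24.00 m/s

Power-law profile: V₂ = V₁ · (z₂/z₁)^α
V₂ = 12.3 × (230.0/3.0)^0.154 = 12.3 × (76.6667)^0.154
    = 12.3 × 1.9509 = 23.9958 m/s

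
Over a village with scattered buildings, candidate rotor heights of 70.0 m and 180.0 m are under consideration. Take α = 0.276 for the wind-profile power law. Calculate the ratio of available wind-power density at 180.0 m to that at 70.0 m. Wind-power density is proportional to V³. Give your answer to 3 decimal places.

2.186

Speed ratio: V_B/V_A = (z_B/z_A)^α = (180.0/70.0)^0.276 = (2.5714)^0.276 = 1.29780
Power-density ratio: P_B/P_A = (V_B/V_A)³ = (1.29780)³ = 2.18587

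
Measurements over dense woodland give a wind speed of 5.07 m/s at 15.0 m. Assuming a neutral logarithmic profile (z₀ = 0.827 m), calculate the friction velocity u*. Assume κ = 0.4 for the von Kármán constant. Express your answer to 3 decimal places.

Log law: V(z) = (u*/κ) · ln(z/z₀) ⇒ u* = κ · V / ln(z/z₀)
u* = 0.4 × 5.07 / ln(15.0/0.827) = 0.4 × 5.07 / 2.8980
   = 2.0280 / 2.8980 = 0.6998 m/s

u* ≈ 0.700 m/s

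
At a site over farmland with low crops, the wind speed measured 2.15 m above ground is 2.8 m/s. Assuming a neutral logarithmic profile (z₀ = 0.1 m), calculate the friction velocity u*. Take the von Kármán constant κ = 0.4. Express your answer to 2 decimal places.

Log law: V(z) = (u*/κ) · ln(z/z₀) ⇒ u* = κ · V / ln(z/z₀)
u* = 0.4 × 2.8 / ln(2.15/0.1) = 0.4 × 2.8 / 3.0681
   = 1.1200 / 3.0681 = 0.3651 m/s

u* ≈ 0.37 m/s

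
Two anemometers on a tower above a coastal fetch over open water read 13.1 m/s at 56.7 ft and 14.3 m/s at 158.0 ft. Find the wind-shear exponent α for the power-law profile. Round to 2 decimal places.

Power law: V₂/V₁ = (z₂/z₁)^α ⇒ α = ln(V₂/V₁) / ln(z₂/z₁)
α = ln(14.3/13.1) / ln(158.0/56.7) = ln(1.0916) / ln(2.7866)
  = 0.08765 / 1.02482 = 0.08552

α ≈ 0.09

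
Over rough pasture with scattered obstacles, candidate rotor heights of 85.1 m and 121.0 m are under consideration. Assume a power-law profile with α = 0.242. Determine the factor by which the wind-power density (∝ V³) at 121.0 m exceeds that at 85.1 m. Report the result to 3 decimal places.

Speed ratio: V_B/V_A = (z_B/z_A)^α = (121.0/85.1)^0.242 = (1.4219)^0.242 = 1.08891
Power-density ratio: P_B/P_A = (V_B/V_A)³ = (1.08891)³ = 1.29114

1.291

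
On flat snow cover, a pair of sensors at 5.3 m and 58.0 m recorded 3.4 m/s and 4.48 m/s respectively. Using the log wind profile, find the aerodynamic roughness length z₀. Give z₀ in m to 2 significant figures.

z₀ ≈ 0.0028 m

Log law: V(z) ∝ ln(z/z₀). With r = V₁/V₂ = 3.4/4.48 = 0.75893,
r · ln(z₂/z₀) = ln(z₁/z₀) ⇒ ln z₀ = (ln z₁ − r·ln z₂)/(1 − r)
ln z₀ = (1.66771 − 0.75893×4.06044) / 0.24107 = -5.8650
z₀ = exp(-5.8650) = 0.002837 m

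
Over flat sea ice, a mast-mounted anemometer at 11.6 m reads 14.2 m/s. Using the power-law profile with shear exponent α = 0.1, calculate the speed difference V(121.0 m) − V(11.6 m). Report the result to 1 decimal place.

Power law: V₂ = V₁ · (z₂/z₁)^α = 14.2 × (10.4310)^0.1 = 17.9523 m/s
ΔV = 17.9523 − 14.2 = 3.7523 m/s

3.8 m/s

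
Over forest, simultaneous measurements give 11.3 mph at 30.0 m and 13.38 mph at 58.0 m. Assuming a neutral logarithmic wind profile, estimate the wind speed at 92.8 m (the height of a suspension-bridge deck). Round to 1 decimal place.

14.9 mph

Log law: V ∝ ln(z/z₀). From the pair, with r = V₁/V₂ = 0.84454,
ln z₀ = (ln z₁ − r·ln z₂)/(1 − r) = (3.4012 − 0.84454×4.0604)/0.15546 = -0.1803 → z₀ = 0.8350 m
V₃ = V₁ · ln(z₃/z₀)/ln(z₁/z₀) = 11.3 × 4.7107/3.5815 = 14.8629 mph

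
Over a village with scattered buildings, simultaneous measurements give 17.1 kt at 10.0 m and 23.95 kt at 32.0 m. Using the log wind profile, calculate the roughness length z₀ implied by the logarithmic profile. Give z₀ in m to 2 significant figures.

Log law: V(z) ∝ ln(z/z₀). With r = V₁/V₂ = 17.1/23.95 = 0.71399,
r · ln(z₂/z₀) = ln(z₁/z₀) ⇒ ln z₀ = (ln z₁ − r·ln z₂)/(1 − r)
ln z₀ = (2.30259 − 0.71399×3.46574) / 0.28601 = -0.6010
z₀ = exp(-0.6010) = 0.5482 m

z₀ ≈ 0.55 m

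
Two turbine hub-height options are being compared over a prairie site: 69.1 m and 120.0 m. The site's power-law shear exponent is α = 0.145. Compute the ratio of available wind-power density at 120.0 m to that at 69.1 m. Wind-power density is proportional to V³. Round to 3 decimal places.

Speed ratio: V_B/V_A = (z_B/z_A)^α = (120.0/69.1)^0.145 = (1.7366)^0.145 = 1.08332
Power-density ratio: P_B/P_A = (V_B/V_A)³ = (1.08332)³ = 1.27137

1.271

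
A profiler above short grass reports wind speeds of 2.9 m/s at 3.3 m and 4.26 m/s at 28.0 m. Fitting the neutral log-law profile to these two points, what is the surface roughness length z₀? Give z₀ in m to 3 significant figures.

z₀ ≈ 0.0345 m

Log law: V(z) ∝ ln(z/z₀). With r = V₁/V₂ = 2.9/4.26 = 0.68075,
r · ln(z₂/z₀) = ln(z₁/z₀) ⇒ ln z₀ = (ln z₁ − r·ln z₂)/(1 − r)
ln z₀ = (1.19392 − 0.68075×3.33220) / 0.31925 = -3.3656
z₀ = exp(-3.3656) = 0.03454 m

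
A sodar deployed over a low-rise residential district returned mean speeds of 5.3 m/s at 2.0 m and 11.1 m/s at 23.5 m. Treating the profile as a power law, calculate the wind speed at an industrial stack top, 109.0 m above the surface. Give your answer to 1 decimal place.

17.6 m/s

First find α: α = ln(V₂/V₁)/ln(z₂/z₁) = ln(11.1/5.3)/ln(23.5/2.0) = 0.73924/2.46385 = 0.3000
Extrapolate from 23.5 m to 109.0 m: V₃ = 11.1 × (109.0/23.5)^0.3000 = 11.1 × 1.5846 = 17.5895 m/s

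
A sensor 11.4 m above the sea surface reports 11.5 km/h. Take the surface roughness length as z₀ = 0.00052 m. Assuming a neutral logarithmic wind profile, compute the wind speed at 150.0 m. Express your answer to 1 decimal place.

14.5 km/h

Log law: V(z) ∝ ln(z/z₀), so V₂/V₁ = ln(z₂/z₀) / ln(z₁/z₀).
ln(150.0/0.00052) = 12.5723, ln(11.4/0.00052) = 9.9953
V₂ = 11.5 × 12.5723/9.9953 = 11.5 × 1.2578 = 14.4650 km/h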